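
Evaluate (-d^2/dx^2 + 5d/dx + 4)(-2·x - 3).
- 8 x - 22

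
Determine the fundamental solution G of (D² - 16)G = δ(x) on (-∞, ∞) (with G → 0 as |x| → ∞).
-\frac{e^{-4|x|}}{8}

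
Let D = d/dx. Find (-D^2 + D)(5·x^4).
20 x^{2} \left(x - 3\right)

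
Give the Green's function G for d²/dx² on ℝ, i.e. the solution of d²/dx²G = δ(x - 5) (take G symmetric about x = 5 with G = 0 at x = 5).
\frac{|x - 5|}{2}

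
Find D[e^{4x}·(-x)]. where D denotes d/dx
\left(- 4 x - 1\right) e^{4 x}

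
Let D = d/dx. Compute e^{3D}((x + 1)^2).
x^{2} + 8 x + 16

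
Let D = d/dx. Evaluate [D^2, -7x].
-14D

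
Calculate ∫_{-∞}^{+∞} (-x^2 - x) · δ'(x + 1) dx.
-1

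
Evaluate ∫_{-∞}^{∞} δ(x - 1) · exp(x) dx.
e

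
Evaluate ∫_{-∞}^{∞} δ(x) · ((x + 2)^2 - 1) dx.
3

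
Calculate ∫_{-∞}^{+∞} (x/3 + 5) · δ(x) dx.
5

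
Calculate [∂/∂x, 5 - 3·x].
-3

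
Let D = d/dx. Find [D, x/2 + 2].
\frac{1}{2}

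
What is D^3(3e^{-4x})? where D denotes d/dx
- 192 e^{- 4 x}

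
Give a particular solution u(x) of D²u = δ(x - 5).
\frac{|x - 5|}{2}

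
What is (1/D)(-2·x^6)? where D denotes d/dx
- \frac{2 x^{7}}{7}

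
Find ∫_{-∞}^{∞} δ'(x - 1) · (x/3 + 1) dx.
- \frac{1}{3}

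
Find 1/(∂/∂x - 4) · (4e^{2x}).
- 2 e^{2 x}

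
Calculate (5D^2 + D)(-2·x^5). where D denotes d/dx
10 x^{3} \left(- x - 20\right)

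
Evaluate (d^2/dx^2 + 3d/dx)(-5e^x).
- 20 e^{x}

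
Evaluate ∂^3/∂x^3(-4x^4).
- 96 x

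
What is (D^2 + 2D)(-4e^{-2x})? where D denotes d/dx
0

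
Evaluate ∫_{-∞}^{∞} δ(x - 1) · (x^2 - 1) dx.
0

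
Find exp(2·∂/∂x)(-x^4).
- x^{4} - 8 x^{3} - 24 x^{2} - 32 x - 16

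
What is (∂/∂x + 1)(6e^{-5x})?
- 24 e^{- 5 x}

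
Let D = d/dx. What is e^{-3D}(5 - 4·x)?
17 - 4 x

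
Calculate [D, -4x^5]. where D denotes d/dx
- 20 x^{4}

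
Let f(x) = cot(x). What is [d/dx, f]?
- \frac{1}{\sin^{2}{\left(x \right)}}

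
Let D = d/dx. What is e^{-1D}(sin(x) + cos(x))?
\sqrt{2} \cos{\left(- x + \frac{\pi}{4} + 1 \right)}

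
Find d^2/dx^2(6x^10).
540 x^{8}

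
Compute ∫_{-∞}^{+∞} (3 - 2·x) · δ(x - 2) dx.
-1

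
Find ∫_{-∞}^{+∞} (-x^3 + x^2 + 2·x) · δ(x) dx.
0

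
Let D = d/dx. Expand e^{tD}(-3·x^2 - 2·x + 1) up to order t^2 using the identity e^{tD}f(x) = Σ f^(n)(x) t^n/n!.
- 3 t^{2} - 2 t \left(3 x + 1\right) - 3 x^{2} - 2 x + 1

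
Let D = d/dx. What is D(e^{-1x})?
- e^{- x}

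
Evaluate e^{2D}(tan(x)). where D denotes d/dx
\tan{\left(x + 2 \right)}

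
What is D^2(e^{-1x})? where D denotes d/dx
e^{- x}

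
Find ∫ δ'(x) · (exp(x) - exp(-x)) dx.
-2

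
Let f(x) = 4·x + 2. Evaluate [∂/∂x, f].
4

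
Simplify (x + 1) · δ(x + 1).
0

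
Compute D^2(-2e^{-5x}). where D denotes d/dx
- 50 e^{- 5 x}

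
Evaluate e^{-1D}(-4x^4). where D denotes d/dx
- 4 x^{4} + 16 x^{3} - 24 x^{2} + 16 x - 4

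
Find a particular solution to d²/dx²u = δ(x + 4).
\frac{|x + 4|}{2}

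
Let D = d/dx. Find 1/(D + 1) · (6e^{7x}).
\frac{3 e^{7 x}}{4}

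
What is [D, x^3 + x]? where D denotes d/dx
3 x^{2} + 1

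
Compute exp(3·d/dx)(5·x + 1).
5 x + 16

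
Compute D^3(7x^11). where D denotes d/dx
6930 x^{8}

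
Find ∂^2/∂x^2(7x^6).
210 x^{4}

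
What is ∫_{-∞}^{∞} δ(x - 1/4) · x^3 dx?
\frac{1}{64}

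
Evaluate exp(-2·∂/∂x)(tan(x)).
\tan{\left(x - 2 \right)}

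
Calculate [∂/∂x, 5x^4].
20 x^{3}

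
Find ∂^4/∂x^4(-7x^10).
- 35280 x^{6}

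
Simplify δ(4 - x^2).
\frac{\delta(x - 2) + \delta(x + 2)}{4}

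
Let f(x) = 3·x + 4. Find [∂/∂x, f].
3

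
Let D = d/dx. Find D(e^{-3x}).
- 3 e^{- 3 x}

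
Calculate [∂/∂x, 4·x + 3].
4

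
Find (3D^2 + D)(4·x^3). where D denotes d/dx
12 x \left(x + 6\right)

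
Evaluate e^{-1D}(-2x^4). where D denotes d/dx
- 2 x^{4} + 8 x^{3} - 12 x^{2} + 8 x - 2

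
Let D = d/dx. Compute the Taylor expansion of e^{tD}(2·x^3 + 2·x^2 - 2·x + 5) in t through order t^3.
2 t^{3} + t^{2} \left(6 x + 2\right) + 2 t \left(3 x^{2} + 2 x - 1\right) + 2 x^{3} + 2 x^{2} - 2 x + 5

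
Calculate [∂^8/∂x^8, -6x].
-48\frac{d^{7}}{dx^{7}}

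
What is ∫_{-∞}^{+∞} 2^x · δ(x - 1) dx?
2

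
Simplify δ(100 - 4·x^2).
\frac{\delta(x - 5) + \delta(x + 5)}{40}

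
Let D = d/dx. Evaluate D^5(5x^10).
151200 x^{5}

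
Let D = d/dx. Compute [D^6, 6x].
36D^{5}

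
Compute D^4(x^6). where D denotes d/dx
360 x^{2}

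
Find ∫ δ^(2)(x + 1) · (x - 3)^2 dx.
2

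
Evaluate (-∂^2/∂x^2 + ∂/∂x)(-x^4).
4 x^{2} \left(3 - x\right)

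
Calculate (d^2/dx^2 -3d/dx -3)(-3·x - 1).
9 x + 12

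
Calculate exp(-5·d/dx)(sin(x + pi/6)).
\sin{\left(x - 5 + \frac{\pi}{6} \right)}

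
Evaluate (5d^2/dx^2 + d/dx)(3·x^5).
15 x^{3} \left(x + 20\right)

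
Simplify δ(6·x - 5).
\frac{\delta(x - 5/6)}{6}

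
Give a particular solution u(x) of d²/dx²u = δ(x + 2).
\frac{|x + 2|}{2}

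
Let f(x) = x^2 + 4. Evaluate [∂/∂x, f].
2 x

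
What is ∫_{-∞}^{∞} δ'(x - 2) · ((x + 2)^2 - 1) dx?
-8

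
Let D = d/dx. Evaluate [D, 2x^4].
8 x^{3}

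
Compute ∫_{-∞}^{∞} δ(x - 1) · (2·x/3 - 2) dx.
- \frac{4}{3}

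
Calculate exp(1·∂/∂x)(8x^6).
8 x^{6} + 48 x^{5} + 120 x^{4} + 160 x^{3} + 120 x^{2} + 48 x + 8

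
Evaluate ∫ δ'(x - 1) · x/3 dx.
- \frac{1}{3}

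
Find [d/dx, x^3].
3 x^{2}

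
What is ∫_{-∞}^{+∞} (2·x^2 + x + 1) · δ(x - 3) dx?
22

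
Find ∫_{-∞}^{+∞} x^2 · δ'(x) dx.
0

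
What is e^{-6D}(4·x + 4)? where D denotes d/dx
4 x - 20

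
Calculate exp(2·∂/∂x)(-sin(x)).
- \sin{\left(x + 2 \right)}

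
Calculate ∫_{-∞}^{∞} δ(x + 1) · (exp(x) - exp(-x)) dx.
- 2 \sinh{\left(1 \right)}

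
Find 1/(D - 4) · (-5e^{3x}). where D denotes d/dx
5 e^{3 x}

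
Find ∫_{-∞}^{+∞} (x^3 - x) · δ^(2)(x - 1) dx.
6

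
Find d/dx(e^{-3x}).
- 3 e^{- 3 x}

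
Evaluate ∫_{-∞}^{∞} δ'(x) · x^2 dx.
0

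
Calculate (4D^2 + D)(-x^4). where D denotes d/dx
4 x^{2} \left(- x - 12\right)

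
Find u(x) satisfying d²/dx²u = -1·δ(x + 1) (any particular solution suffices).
-\frac{|x + 1|}{2}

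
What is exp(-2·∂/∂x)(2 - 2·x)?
6 - 2 x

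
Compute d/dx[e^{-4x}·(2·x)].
2 \left(1 - 4 x\right) e^{- 4 x}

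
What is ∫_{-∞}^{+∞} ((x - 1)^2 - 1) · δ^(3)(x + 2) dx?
0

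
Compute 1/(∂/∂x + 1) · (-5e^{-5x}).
\frac{5 e^{- 5 x}}{4}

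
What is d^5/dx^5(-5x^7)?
- 12600 x^{2}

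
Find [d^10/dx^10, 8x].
80\frac{d^{9}}{dx^{9}}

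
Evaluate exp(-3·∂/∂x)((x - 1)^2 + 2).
x^{2} - 8 x + 18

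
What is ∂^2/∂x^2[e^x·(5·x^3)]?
5 x \left(x^{2} + 6 x + 6\right) e^{x}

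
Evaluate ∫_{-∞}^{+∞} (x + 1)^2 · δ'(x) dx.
-2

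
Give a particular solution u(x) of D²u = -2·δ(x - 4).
-|x - 4|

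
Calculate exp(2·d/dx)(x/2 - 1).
\frac{x}{2}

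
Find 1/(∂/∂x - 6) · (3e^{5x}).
- 3 e^{5 x}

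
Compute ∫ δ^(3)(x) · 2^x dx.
- \log{\left(2 \right)}^{3}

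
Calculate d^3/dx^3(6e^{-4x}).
- 384 e^{- 4 x}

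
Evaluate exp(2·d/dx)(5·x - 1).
5 x + 9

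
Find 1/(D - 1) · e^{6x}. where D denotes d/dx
\frac{e^{6 x}}{5}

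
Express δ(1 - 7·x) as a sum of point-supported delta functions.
\frac{\delta(x - 1/7)}{7}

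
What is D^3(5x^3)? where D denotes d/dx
30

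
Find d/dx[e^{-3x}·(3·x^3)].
9 x^{2} \left(1 - x\right) e^{- 3 x}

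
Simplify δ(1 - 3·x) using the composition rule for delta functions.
\frac{\delta(x - 1/3)}{3}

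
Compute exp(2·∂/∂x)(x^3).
x^{3} + 6 x^{2} + 12 x + 8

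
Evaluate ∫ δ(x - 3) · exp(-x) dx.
e^{-3}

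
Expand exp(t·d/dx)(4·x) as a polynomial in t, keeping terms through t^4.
4 t + 4 x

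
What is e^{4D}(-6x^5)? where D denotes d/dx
- 6 x^{5} - 120 x^{4} - 960 x^{3} - 3840 x^{2} - 7680 x - 6144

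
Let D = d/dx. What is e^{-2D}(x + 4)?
x + 2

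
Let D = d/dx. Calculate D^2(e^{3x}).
9 e^{3 x}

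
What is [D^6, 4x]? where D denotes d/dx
24D^{5}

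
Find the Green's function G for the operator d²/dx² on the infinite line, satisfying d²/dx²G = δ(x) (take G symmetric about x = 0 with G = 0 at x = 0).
\frac{|x|}{2}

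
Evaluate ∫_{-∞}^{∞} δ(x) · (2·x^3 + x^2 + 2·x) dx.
0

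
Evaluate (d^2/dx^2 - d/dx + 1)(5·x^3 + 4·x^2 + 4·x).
5 x^{3} - 11 x^{2} + 26 x + 4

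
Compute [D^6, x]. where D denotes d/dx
6D^{5}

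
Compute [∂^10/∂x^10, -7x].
-70\frac{d^{9}}{dx^{9}}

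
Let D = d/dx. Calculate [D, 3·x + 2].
3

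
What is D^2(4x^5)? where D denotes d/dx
80 x^{3}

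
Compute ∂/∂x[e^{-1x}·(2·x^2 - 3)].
\left(- 2 x^{2} + 4 x + 3\right) e^{- x}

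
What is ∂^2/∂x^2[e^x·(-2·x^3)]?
- 2 x \left(x^{2} + 6 x + 6\right) e^{x}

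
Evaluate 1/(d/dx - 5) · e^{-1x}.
- \frac{e^{- x}}{6}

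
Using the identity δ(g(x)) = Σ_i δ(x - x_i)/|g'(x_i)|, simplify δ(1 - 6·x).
\frac{\delta(x - 1/6)}{6}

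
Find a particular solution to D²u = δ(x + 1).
\frac{|x + 1|}{2}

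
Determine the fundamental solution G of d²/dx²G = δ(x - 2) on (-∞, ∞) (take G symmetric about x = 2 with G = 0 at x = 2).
\frac{|x - 2|}{2}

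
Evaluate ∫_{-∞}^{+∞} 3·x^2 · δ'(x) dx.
0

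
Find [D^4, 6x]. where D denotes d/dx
24D^{3}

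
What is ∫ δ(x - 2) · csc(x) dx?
\csc{\left(2 \right)}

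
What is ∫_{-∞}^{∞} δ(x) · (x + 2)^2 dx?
4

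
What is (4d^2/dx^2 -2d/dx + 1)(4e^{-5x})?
444 e^{- 5 x}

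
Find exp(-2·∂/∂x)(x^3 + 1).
x^{3} - 6 x^{2} + 12 x - 7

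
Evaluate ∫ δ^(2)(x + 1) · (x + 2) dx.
0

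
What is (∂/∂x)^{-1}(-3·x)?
- \frac{3 x^{2}}{2}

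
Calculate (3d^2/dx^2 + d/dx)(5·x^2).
10 x + 30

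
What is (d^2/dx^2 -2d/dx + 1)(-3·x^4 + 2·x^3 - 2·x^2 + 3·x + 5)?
- 3 x^{4} + 26 x^{3} - 50 x^{2} + 23 x - 5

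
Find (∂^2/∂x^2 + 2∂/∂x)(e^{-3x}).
3 e^{- 3 x}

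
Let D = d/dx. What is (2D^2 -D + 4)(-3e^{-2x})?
- 42 e^{- 2 x}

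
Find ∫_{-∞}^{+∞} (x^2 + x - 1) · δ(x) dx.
-1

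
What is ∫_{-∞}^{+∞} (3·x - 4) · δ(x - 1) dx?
-1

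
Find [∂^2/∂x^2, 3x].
6\frac{d}{dx}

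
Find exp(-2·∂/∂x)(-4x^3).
- 4 x^{3} + 24 x^{2} - 48 x + 32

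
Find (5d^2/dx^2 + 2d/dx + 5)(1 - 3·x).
- 15 x - 1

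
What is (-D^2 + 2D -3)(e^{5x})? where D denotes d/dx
- 18 e^{5 x}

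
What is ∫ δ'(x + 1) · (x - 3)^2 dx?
8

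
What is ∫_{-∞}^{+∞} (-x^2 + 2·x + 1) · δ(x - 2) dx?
1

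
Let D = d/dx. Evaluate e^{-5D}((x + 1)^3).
x^{3} - 12 x^{2} + 48 x - 64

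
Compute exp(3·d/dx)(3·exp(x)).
3 e^{x + 3}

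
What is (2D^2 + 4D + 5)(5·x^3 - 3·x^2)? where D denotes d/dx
25 x^{3} + 45 x^{2} + 36 x - 12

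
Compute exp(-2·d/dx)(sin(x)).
\sin{\left(x - 2 \right)}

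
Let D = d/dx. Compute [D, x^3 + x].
3 x^{2} + 1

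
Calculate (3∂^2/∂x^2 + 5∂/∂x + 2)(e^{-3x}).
14 e^{- 3 x}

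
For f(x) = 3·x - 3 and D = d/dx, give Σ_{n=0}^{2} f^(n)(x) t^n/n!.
3 t + 3 x - 3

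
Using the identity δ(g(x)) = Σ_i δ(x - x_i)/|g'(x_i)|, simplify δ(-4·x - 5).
\frac{\delta(x + 5/4)}{4}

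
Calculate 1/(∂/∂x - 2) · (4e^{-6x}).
- \frac{e^{- 6 x}}{2}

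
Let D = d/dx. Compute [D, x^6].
6 x^{5}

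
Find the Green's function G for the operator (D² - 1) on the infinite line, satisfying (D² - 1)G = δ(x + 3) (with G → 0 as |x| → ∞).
-\frac{e^{-|x + 3|}}{2}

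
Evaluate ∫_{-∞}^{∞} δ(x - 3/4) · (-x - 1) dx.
- \frac{7}{4}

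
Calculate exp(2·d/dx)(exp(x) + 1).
e^{x + 2} + 1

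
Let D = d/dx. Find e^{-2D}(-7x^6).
- 7 x^{6} + 84 x^{5} - 420 x^{4} + 1120 x^{3} - 1680 x^{2} + 1344 x - 448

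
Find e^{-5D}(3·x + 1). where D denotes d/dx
3 x - 14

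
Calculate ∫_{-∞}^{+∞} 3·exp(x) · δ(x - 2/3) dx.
3 e^{\frac{2}{3}}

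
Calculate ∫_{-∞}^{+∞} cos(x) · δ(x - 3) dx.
\cos{\left(3 \right)}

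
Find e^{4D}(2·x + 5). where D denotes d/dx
2 x + 13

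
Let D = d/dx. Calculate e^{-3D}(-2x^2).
- 2 x^{2} + 12 x - 18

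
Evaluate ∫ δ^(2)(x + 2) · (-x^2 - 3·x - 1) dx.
-2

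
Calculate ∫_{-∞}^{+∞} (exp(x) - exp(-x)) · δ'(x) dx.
-2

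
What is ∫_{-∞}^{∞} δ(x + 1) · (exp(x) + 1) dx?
e^{-1} + 1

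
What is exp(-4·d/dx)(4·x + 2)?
4 x - 14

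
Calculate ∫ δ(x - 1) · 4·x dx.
4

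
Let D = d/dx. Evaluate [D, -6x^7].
- 42 x^{6}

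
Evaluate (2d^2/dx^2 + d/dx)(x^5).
5 x^{3} \left(x + 8\right)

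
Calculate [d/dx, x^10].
10 x^{9}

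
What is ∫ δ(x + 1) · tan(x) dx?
- \tan{\left(1 \right)}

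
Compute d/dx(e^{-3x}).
- 3 e^{- 3 x}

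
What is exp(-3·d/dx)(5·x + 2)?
5 x - 13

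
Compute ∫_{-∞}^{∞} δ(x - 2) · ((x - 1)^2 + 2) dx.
3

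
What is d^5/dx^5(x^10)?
30240 x^{5}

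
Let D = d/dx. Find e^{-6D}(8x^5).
8 x^{5} - 240 x^{4} + 2880 x^{3} - 17280 x^{2} + 51840 x - 62208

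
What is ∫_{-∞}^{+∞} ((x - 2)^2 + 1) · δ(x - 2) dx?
1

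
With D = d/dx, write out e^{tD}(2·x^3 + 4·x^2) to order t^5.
2 t^{3} + 2 t^{2} \left(3 x + 2\right) + 2 t x \left(3 x + 4\right) + 2 x^{3} + 4 x^{2}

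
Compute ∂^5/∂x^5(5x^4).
0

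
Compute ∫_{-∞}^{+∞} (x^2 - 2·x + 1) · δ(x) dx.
1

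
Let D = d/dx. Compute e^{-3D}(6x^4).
6 x^{4} - 72 x^{3} + 324 x^{2} - 648 x + 486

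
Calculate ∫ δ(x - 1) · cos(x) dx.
\cos{\left(1 \right)}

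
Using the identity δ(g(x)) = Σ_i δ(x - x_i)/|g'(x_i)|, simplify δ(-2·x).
\frac{\delta(x)}{2}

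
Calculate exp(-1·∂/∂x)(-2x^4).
- 2 x^{4} + 8 x^{3} - 12 x^{2} + 8 x - 2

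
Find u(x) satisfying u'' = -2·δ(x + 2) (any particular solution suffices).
-|x + 2|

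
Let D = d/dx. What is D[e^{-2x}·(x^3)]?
x^{2} \left(3 - 2 x\right) e^{- 2 x}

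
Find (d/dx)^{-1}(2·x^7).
\frac{x^{8}}{4}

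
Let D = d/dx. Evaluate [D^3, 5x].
15D^{2}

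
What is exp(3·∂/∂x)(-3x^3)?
- 3 x^{3} - 27 x^{2} - 81 x - 81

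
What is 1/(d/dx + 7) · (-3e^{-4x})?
- e^{- 4 x}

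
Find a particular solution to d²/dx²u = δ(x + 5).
\frac{|x + 5|}{2}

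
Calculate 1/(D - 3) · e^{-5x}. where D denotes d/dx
- \frac{e^{- 5 x}}{8}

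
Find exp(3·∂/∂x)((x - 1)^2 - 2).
x^{2} + 4 x + 2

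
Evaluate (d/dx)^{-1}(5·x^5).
\frac{5 x^{6}}{6}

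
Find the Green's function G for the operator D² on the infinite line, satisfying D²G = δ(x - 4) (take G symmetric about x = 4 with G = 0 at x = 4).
\frac{|x - 4|}{2}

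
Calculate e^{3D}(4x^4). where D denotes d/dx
4 x^{4} + 48 x^{3} + 216 x^{2} + 432 x + 324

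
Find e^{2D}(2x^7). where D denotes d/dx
2 x^{7} + 28 x^{6} + 168 x^{5} + 560 x^{4} + 1120 x^{3} + 1344 x^{2} + 896 x + 256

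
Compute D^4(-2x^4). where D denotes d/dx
-48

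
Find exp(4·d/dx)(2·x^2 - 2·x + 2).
2 x^{2} + 14 x + 26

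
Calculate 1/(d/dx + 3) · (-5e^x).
- \frac{5 e^{x}}{4}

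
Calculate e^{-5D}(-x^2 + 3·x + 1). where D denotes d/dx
- x^{2} + 13 x - 39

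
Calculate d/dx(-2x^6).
- 12 x^{5}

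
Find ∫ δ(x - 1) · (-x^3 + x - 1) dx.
-1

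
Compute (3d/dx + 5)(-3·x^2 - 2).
- 15 x^{2} - 18 x - 10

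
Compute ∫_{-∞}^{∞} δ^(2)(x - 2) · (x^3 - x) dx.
12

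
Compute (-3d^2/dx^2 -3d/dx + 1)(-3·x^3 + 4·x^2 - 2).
- 3 x^{3} + 31 x^{2} + 30 x - 26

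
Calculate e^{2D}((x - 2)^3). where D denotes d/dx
x^{3}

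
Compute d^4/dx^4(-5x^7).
- 4200 x^{3}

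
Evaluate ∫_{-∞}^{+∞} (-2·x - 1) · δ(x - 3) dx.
-7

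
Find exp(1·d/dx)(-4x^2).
- 4 x^{2} - 8 x - 4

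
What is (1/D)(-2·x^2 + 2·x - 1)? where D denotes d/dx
- \frac{2 x^{3}}{3} + x^{2} - x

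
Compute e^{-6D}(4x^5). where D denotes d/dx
4 x^{5} - 120 x^{4} + 1440 x^{3} - 8640 x^{2} + 25920 x - 31104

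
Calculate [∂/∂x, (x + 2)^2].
2 x + 4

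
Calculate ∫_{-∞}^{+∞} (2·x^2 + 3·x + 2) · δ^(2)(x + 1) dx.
4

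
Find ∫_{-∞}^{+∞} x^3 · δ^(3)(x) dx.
-6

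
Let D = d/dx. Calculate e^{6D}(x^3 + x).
x^{3} + 18 x^{2} + 109 x + 222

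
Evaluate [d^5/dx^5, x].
5\frac{d^{4}}{dx^{4}}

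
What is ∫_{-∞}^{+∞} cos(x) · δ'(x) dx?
0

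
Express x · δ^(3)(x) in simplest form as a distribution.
-3\delta^{(2)}(x)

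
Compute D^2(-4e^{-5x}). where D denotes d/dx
- 100 e^{- 5 x}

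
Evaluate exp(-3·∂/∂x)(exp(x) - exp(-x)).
- e^{3 - x} + e^{x - 3}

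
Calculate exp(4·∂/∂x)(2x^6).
2 x^{6} + 48 x^{5} + 480 x^{4} + 2560 x^{3} + 7680 x^{2} + 12288 x + 8192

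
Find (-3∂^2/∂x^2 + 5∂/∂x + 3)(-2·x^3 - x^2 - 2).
x \left(- 6 x^{2} - 33 x + 26\right)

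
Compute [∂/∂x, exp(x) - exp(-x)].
2 \cosh{\left(x \right)}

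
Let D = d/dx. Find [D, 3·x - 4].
3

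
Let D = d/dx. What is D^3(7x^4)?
168 x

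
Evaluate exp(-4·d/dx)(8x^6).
8 x^{6} - 192 x^{5} + 1920 x^{4} - 10240 x^{3} + 30720 x^{2} - 49152 x + 32768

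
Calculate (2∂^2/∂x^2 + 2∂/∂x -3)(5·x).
10 - 15 x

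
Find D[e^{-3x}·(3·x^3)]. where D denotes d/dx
9 x^{2} \left(1 - x\right) e^{- 3 x}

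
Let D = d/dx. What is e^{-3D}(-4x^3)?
- 4 x^{3} + 36 x^{2} - 108 x + 108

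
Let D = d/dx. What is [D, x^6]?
6 x^{5}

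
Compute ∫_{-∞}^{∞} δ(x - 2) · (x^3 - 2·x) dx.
4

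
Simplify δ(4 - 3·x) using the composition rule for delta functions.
\frac{\delta(x - 4/3)}{3}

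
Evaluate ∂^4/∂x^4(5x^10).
25200 x^{6}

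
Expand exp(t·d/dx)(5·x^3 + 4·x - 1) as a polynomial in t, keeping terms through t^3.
5 t^{3} + 15 t^{2} x + t \left(15 x^{2} + 4\right) + 5 x^{3} + 4 x - 1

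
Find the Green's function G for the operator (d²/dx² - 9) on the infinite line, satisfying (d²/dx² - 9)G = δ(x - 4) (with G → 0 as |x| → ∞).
-\frac{e^{-3|x - 4|}}{6}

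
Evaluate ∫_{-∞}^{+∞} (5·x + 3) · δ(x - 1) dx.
8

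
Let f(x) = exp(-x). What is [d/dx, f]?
- e^{- x}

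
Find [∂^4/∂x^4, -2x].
-8\frac{d^{3}}{dx^{3}}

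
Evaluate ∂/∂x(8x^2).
16 x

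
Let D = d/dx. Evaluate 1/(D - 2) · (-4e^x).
4 e^{x}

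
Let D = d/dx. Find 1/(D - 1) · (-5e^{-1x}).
\frac{5 e^{- x}}{2}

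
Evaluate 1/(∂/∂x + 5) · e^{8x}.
\frac{e^{8 x}}{13}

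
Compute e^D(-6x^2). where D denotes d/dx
- 6 x^{2} - 12 x - 6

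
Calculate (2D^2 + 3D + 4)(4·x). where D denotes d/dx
16 x + 12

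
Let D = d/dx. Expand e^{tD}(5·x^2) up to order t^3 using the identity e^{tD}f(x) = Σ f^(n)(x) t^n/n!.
5 t^{2} + 10 t x + 5 x^{2}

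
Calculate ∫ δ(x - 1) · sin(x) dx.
\sin{\left(1 \right)}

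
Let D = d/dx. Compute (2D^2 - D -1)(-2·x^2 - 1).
2 x^{2} + 4 x - 7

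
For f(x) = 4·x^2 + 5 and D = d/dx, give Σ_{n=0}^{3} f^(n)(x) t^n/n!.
4 t^{2} + 8 t x + 4 x^{2} + 5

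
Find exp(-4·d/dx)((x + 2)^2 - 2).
x^{2} - 4 x + 2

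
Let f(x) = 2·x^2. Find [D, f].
4 x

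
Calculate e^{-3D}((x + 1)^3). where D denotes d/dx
x^{3} - 6 x^{2} + 12 x - 8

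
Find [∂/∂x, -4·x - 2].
-4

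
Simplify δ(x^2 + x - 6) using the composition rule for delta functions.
\frac{\delta(x + 3) + \delta(x - 2)}{5}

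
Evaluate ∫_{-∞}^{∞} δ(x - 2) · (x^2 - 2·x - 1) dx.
-1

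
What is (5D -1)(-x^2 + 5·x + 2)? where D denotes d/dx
x^{2} - 15 x + 23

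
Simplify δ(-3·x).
\frac{\delta(x)}{3}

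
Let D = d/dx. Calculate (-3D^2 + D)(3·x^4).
12 x^{2} \left(x - 9\right)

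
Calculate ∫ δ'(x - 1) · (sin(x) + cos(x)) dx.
- \cos{\left(1 \right)} + \sin{\left(1 \right)}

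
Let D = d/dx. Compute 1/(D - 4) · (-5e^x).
\frac{5 e^{x}}{3}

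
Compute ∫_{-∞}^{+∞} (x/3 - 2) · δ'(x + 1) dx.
- \frac{1}{3}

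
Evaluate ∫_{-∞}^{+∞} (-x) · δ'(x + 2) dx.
1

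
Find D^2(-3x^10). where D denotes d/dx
- 270 x^{8}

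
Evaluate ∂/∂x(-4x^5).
- 20 x^{4}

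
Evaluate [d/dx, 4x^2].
8 x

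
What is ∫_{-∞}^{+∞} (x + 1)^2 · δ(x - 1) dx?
4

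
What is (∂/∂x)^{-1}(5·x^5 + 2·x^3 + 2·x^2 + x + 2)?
\frac{5 x^{6}}{6} + \frac{x^{4}}{2} + \frac{2 x^{3}}{3} + \frac{x^{2}}{2} + 2 x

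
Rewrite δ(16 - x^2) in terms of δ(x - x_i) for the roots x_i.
\frac{\delta(x - 4) + \delta(x + 4)}{8}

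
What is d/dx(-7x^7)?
- 49 x^{6}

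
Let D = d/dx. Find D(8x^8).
64 x^{7}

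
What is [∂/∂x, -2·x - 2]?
-2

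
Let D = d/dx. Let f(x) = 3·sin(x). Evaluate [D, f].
3 \cos{\left(x \right)}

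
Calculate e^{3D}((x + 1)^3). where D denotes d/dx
x^{3} + 12 x^{2} + 48 x + 64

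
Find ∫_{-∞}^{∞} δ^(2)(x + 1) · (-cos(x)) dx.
\cos{\left(1 \right)}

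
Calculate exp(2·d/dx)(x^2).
x^{2} + 4 x + 4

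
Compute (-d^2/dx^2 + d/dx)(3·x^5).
15 x^{3} \left(x - 4\right)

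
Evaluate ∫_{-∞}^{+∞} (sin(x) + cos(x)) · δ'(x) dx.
-1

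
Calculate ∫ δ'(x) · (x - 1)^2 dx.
2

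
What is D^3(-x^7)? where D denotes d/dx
- 210 x^{4}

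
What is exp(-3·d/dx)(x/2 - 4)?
\frac{x}{2} - \frac{11}{2}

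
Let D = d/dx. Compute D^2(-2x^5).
- 40 x^{3}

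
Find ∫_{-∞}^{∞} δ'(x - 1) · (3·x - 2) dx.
-3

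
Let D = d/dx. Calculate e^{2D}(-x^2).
- x^{2} - 4 x - 4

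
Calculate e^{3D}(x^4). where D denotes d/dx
x^{4} + 12 x^{3} + 54 x^{2} + 108 x + 81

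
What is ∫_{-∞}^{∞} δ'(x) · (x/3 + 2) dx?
- \frac{1}{3}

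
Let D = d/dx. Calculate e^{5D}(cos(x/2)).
\cos{\left(\frac{x}{2} + \frac{5}{2} \right)}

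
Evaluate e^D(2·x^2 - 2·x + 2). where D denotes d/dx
2 x^{2} + 2 x + 2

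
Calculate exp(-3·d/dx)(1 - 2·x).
7 - 2 x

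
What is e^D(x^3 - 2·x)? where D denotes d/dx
x^{3} + 3 x^{2} + x - 1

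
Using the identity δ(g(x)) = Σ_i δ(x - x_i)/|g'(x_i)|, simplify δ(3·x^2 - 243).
\frac{\delta(x - 9) + \delta(x + 9)}{54}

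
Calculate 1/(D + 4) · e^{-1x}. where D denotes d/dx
\frac{e^{- x}}{3}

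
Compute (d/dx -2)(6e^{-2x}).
- 24 e^{- 2 x}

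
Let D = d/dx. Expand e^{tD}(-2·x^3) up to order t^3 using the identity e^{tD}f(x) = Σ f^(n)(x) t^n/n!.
- 2 t^{3} - 6 t^{2} x - 6 t x^{2} - 2 x^{3}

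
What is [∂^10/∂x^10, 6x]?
60\frac{d^{9}}{dx^{9}}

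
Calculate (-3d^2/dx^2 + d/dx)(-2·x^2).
12 - 4 x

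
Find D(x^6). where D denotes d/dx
6 x^{5}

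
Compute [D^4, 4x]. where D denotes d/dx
16D^{3}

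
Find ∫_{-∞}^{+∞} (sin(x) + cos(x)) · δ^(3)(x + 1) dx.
\cos{\left(1 \right)} + \sin{\left(1 \right)}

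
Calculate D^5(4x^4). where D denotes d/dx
0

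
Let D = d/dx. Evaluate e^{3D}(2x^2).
2 x^{2} + 12 x + 18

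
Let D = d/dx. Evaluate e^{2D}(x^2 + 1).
x^{2} + 4 x + 5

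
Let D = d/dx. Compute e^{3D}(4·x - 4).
4 x + 8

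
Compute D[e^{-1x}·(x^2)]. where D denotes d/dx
x \left(2 - x\right) e^{- x}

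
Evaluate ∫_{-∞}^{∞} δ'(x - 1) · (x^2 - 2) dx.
-2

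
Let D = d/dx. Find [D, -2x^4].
- 8 x^{3}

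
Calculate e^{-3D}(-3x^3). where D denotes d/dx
- 3 x^{3} + 27 x^{2} - 81 x + 81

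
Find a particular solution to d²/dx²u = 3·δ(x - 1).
\frac{3|x - 1|}{2}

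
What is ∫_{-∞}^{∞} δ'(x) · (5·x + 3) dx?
-5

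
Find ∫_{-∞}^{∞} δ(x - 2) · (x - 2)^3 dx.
0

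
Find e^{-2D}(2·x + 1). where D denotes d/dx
2 x - 3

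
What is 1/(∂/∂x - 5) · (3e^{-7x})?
- \frac{e^{- 7 x}}{4}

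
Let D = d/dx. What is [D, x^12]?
12 x^{11}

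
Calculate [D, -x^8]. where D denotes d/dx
- 8 x^{7}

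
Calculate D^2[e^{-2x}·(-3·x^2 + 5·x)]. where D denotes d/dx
2 \left(- 6 x^{2} + 22 x - 13\right) e^{- 2 x}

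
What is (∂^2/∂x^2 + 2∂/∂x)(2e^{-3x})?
6 e^{- 3 x}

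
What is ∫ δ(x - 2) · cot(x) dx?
\cot{\left(2 \right)}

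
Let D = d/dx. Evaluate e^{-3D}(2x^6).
2 x^{6} - 36 x^{5} + 270 x^{4} - 1080 x^{3} + 2430 x^{2} - 2916 x + 1458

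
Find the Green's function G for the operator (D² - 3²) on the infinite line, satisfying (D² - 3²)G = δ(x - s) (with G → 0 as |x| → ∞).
-\frac{e^{-3|x-s|}}{6}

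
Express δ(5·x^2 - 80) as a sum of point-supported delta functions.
\frac{\delta(x - 4) + \delta(x + 4)}{40}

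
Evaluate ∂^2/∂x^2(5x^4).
60 x^{2}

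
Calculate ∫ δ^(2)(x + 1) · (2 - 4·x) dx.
0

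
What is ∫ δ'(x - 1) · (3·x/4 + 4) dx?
- \frac{3}{4}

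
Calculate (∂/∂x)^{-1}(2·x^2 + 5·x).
\frac{2 x^{3}}{3} + \frac{5 x^{2}}{2}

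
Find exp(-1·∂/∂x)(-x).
1 - x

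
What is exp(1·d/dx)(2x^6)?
2 x^{6} + 12 x^{5} + 30 x^{4} + 40 x^{3} + 30 x^{2} + 12 x + 2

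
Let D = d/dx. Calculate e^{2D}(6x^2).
6 x^{2} + 24 x + 24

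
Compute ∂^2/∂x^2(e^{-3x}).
9 e^{- 3 x}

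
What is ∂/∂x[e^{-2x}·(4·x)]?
4 \left(1 - 2 x\right) e^{- 2 x}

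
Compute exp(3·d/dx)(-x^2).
- x^{2} - 6 x - 9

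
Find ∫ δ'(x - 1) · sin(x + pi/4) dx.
- \cos{\left(\frac{\pi}{4} + 1 \right)}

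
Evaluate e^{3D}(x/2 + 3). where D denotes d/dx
\frac{x}{2} + \frac{9}{2}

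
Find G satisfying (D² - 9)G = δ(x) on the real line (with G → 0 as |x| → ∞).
-\frac{e^{-3|x|}}{6}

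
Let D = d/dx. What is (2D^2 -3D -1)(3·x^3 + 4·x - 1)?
- 3 x^{3} - 27 x^{2} + 32 x - 11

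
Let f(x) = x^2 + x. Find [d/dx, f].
2 x + 1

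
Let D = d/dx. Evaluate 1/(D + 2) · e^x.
\frac{e^{x}}{3}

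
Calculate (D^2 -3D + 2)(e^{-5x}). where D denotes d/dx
42 e^{- 5 x}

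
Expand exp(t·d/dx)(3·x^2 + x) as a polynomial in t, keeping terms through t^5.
3 t^{2} + t \left(6 x + 1\right) + 3 x^{2} + x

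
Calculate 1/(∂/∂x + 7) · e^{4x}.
\frac{e^{4 x}}{11}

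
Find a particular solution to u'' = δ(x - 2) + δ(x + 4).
\frac{|x - 2|}{2} + \frac{|x + 4|}{2}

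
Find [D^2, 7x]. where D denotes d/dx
14D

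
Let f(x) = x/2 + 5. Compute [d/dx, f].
\frac{1}{2}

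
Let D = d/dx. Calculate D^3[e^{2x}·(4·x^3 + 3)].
\left(32 x^{3} + 144 x^{2} + 144 x + 48\right) e^{2 x}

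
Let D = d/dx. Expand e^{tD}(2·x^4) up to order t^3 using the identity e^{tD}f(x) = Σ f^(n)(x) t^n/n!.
2 x \left(4 t^{3} + 6 t^{2} x + 4 t x^{2} + x^{3}\right)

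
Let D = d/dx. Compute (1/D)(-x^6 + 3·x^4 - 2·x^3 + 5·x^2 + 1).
- \frac{x^{7}}{7} + \frac{3 x^{5}}{5} - \frac{x^{4}}{2} + \frac{5 x^{3}}{3} + x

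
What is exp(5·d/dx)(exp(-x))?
e^{- x - 5}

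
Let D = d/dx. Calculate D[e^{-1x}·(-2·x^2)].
2 x \left(x - 2\right) e^{- x}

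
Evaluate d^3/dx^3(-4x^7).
- 840 x^{4}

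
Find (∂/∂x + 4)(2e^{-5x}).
- 2 e^{- 5 x}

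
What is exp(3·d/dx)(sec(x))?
\sec{\left(x + 3 \right)}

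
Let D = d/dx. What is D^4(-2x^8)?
- 3360 x^{4}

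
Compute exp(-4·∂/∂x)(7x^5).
7 x^{5} - 140 x^{4} + 1120 x^{3} - 4480 x^{2} + 8960 x - 7168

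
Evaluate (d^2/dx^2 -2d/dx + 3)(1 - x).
5 - 3 x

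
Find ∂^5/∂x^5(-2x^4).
0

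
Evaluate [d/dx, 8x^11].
88 x^{10}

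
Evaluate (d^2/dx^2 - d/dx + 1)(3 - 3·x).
6 - 3 x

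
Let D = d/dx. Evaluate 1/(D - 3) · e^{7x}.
\frac{e^{7 x}}{4}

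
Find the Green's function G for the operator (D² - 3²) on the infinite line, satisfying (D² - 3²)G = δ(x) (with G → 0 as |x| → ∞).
-\frac{e^{-3|x|}}{6}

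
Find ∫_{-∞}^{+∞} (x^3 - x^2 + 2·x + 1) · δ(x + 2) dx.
-15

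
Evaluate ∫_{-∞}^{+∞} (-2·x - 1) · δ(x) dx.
-1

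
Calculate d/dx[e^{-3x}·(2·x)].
2 \left(1 - 3 x\right) e^{- 3 x}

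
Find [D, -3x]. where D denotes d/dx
-3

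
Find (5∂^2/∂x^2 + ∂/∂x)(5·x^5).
25 x^{3} \left(x + 20\right)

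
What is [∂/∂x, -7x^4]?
- 28 x^{3}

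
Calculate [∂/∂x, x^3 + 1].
3 x^{2}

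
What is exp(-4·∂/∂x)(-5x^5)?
- 5 x^{5} + 100 x^{4} - 800 x^{3} + 3200 x^{2} - 6400 x + 5120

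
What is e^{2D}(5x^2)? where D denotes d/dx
5 x^{2} + 20 x + 20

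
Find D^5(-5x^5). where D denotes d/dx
-600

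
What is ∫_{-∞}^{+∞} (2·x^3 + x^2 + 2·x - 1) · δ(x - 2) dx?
23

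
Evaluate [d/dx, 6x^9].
54 x^{8}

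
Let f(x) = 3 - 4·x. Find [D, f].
-4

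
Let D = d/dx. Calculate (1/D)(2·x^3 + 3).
\frac{x^{4}}{2} + 3 x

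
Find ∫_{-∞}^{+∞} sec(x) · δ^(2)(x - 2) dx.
\left(1 + 2 \tan^{2}{\left(2 \right)}\right) \sec{\left(2 \right)}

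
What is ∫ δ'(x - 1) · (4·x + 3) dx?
-4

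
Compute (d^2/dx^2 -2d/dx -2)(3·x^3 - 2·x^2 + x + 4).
- 6 x^{3} - 14 x^{2} + 24 x - 14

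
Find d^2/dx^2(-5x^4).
- 60 x^{2}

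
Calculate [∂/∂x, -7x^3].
- 21 x^{2}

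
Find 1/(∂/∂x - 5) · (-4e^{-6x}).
\frac{4 e^{- 6 x}}{11}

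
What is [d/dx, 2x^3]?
6 x^{2}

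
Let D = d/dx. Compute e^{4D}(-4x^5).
- 4 x^{5} - 80 x^{4} - 640 x^{3} - 2560 x^{2} - 5120 x - 4096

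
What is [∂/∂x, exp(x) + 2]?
e^{x}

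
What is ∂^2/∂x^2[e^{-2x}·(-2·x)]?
8 \left(1 - x\right) e^{- 2 x}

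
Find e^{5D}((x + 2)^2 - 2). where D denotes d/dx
x^{2} + 14 x + 47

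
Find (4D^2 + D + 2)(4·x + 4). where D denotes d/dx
8 x + 12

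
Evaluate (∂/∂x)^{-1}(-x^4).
- \frac{x^{5}}{5}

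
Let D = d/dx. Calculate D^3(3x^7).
630 x^{4}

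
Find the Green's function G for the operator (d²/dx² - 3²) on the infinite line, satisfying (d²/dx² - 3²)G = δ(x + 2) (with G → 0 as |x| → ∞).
-\frac{e^{-3|x + 2|}}{6}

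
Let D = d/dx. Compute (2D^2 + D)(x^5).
5 x^{3} \left(x + 8\right)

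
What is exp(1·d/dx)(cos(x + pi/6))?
\cos{\left(x + \frac{\pi}{6} + 1 \right)}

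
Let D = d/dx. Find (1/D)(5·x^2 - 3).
\frac{5 x^{3}}{3} - 3 x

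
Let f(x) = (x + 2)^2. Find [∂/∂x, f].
2 x + 4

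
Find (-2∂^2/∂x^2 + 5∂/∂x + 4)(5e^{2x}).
30 e^{2 x}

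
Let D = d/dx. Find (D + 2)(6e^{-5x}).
- 18 e^{- 5 x}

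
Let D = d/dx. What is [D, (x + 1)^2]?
2 x + 2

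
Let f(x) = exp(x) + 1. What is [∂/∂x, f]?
e^{x}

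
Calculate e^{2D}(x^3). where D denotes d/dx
x^{3} + 6 x^{2} + 12 x + 8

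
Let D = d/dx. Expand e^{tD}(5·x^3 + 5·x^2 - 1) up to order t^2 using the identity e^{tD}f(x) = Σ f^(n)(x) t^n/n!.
t^{2} \left(15 x + 5\right) + 5 t x \left(3 x + 2\right) + 5 x^{3} + 5 x^{2} - 1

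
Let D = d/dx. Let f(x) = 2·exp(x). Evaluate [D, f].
2 e^{x}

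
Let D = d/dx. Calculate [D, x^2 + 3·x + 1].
2 x + 3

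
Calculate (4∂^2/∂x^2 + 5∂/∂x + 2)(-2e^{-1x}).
- 2 e^{- x}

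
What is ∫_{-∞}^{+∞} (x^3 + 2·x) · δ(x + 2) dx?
-12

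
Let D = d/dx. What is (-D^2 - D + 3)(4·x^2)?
12 x^{2} - 8 x - 8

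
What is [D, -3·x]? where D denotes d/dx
-3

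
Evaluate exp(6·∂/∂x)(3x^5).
3 x^{5} + 90 x^{4} + 1080 x^{3} + 6480 x^{2} + 19440 x + 23328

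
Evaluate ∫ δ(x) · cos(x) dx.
1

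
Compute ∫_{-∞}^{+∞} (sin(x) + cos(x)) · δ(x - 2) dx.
\cos{\left(2 \right)} + \sin{\left(2 \right)}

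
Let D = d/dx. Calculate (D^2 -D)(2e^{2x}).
4 e^{2 x}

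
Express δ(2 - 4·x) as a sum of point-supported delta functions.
\frac{\delta(x - 1/2)}{4}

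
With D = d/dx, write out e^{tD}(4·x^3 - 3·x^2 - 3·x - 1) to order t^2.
t^{2} \left(12 x - 3\right) - 3 t \left(- 4 x^{2} + 2 x + 1\right) + 4 x^{3} - 3 x^{2} - 3 x - 1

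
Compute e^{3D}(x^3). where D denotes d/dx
x^{3} + 9 x^{2} + 27 x + 27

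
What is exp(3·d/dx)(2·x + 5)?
2 x + 11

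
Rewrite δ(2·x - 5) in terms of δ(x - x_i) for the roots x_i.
\frac{\delta(x - 5/2)}{2}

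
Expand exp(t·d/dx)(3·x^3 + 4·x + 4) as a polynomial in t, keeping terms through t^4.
3 t^{3} + 9 t^{2} x + t \left(9 x^{2} + 4\right) + 3 x^{3} + 4 x + 4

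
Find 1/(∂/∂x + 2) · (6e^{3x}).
\frac{6 e^{3 x}}{5}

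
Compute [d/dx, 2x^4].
8 x^{3}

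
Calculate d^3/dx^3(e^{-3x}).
- 27 e^{- 3 x}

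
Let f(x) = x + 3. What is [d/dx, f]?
1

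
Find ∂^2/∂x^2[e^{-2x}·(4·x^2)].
8 \left(2 x^{2} - 4 x + 1\right) e^{- 2 x}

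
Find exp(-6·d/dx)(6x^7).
6 x^{7} - 252 x^{6} + 4536 x^{5} - 45360 x^{4} + 272160 x^{3} - 979776 x^{2} + 1959552 x - 1679616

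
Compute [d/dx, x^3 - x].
3 x^{2} - 1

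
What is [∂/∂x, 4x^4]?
16 x^{3}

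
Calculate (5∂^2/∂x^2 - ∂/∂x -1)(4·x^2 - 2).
- 4 x^{2} - 8 x + 42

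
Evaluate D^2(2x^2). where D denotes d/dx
4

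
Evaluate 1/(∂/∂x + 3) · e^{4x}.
\frac{e^{4 x}}{7}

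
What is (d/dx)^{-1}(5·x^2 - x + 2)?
\frac{5 x^{3}}{3} - \frac{x^{2}}{2} + 2 x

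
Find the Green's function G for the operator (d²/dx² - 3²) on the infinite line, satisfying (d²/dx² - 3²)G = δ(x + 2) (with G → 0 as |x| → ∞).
-\frac{e^{-3|x + 2|}}{6}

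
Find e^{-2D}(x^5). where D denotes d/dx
x^{5} - 10 x^{4} + 40 x^{3} - 80 x^{2} + 80 x - 32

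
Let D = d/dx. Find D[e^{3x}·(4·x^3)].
12 x^{2} \left(x + 1\right) e^{3 x}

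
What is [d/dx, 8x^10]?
80 x^{9}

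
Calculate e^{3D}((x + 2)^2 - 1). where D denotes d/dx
x^{2} + 10 x + 24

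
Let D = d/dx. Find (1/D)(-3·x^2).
- x^{3}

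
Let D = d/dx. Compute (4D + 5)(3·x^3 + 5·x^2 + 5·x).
15 x^{3} + 61 x^{2} + 65 x + 20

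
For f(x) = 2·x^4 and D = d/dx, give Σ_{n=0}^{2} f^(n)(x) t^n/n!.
2 x^{2} \left(6 t^{2} + 4 t x + x^{2}\right)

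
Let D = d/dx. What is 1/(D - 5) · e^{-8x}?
- \frac{e^{- 8 x}}{13}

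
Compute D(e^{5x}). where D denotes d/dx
5 e^{5 x}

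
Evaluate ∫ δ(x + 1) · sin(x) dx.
- \sin{\left(1 \right)}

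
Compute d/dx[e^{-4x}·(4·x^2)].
8 x \left(1 - 2 x\right) e^{- 4 x}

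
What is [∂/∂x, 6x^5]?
30 x^{4}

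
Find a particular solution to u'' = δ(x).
\frac{|x|}{2}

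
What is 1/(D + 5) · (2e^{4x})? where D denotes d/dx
\frac{2 e^{4 x}}{9}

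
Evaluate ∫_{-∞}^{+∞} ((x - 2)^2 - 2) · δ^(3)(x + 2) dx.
0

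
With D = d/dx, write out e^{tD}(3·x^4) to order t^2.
3 x^{2} \left(6 t^{2} + 4 t x + x^{2}\right)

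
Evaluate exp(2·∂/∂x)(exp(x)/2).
\frac{e^{x + 2}}{2}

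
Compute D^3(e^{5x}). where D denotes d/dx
125 e^{5 x}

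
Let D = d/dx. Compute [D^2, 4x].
8D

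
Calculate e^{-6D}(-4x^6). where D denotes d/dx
- 4 x^{6} + 144 x^{5} - 2160 x^{4} + 17280 x^{3} - 77760 x^{2} + 186624 x - 186624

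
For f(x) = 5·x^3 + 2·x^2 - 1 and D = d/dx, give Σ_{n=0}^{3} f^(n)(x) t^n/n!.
5 t^{3} + t^{2} \left(15 x + 2\right) + t x \left(15 x + 4\right) + 5 x^{3} + 2 x^{2} - 1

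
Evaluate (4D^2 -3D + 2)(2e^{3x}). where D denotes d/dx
58 e^{3 x}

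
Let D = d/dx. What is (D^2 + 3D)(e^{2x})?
10 e^{2 x}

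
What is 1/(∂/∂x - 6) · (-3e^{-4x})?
\frac{3 e^{- 4 x}}{10}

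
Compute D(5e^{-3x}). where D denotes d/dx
- 15 e^{- 3 x}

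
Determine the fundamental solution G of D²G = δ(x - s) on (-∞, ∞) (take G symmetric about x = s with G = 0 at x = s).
\frac{|x - s|}{2}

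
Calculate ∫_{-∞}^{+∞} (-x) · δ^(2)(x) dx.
0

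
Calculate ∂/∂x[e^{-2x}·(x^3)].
x^{2} \left(3 - 2 x\right) e^{- 2 x}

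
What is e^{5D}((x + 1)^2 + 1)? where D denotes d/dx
x^{2} + 12 x + 37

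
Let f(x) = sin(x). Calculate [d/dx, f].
\cos{\left(x \right)}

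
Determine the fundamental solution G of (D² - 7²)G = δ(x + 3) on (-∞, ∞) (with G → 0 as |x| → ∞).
-\frac{e^{-7|x + 3|}}{14}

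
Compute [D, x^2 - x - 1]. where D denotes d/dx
2 x - 1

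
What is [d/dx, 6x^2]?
12 x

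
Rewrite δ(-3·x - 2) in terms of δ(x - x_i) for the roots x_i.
\frac{\delta(x + 2/3)}{3}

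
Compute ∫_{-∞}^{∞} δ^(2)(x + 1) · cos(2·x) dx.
- 4 \cos{\left(2 \right)}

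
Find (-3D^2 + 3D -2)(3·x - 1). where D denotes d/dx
11 - 6 x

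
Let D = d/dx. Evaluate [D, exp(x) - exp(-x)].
2 \cosh{\left(x \right)}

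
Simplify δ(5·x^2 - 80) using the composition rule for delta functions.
\frac{\delta(x - 4) + \delta(x + 4)}{40}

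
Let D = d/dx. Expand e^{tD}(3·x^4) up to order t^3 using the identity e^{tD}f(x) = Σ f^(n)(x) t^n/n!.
3 x \left(4 t^{3} + 6 t^{2} x + 4 t x^{2} + x^{3}\right)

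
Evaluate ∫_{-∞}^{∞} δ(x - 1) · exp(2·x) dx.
e^{2}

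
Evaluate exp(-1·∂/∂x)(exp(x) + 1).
e^{x - 1} + 1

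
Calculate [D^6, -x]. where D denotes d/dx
-6D^{5}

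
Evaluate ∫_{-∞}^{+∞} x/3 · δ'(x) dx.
- \frac{1}{3}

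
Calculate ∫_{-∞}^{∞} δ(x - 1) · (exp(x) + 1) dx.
1 + e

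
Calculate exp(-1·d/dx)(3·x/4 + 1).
\frac{3 x}{4} + \frac{1}{4}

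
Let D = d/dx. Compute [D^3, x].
3D^{2}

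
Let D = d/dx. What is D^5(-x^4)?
0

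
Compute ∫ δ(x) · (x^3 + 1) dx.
1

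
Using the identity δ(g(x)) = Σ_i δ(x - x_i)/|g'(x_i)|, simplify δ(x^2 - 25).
\frac{\delta(x - 5) + \delta(x + 5)}{10}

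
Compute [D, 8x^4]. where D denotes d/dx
32 x^{3}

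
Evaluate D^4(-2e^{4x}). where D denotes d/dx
- 512 e^{4 x}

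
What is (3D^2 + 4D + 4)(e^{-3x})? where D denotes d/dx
19 e^{- 3 x}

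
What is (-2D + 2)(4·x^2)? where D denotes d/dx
8 x \left(x - 2\right)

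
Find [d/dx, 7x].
7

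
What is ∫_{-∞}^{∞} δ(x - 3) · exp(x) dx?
e^{3}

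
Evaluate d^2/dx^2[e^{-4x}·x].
8 \left(2 x - 1\right) e^{- 4 x}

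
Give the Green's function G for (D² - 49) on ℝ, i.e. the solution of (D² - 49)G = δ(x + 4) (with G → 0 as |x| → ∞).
-\frac{e^{-7|x + 4|}}{14}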